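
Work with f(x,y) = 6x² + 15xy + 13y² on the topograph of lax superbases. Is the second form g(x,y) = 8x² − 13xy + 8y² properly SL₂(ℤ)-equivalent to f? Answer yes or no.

D₁ = -87, D₂ = -87
f: translate: b→3 (≡15 mod 12), so (6,15,13)→(6,3,4)
f: flip: (6,3,4)→(4,-3,6)
f: reduced (well bottom): (4,-3,6) with a≤c, −a<b≤a
g: translate: b→3 (≡-13 mod 16), so (8,-13,8)→(8,3,3)
g: flip: (8,3,3)→(3,-3,8)
g: translate: b→3 (≡-3 mod 6), so (3,-3,8)→(3,3,8)
g: reduced (well bottom): (3,3,8) with a≤c, −a<b≤a
reduced forms (4, -3, 6) vs (3, 3, 8) ⇒ inequivalent

no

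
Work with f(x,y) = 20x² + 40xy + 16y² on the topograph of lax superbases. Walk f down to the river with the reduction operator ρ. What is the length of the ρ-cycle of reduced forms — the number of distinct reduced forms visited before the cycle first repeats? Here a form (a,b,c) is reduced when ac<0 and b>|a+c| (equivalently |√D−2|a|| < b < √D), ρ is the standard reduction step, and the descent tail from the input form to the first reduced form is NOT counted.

D = 320, ⌊√D⌋ = 17
descent: ρ → (16,-8,-4)
descent: ρ → (-4,16,4)  [lands on river]
river: ρ → (4,16,-4)
ρ-cycle length = 2 (tail of 2 descent steps not counted)

2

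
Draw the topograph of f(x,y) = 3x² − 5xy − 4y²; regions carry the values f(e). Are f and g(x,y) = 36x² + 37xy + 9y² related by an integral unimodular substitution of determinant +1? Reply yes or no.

D₁ = 73, D₂ = 73
river cycle of f (length 18): (-4, 5, 3), (3, 7, -2), (-2, 5, 6), (6, 7, -1), (-1, 7, 6), (6, 5, -2), (-2, 7, 3), (3, 5, -4), (-4, 3, 4), (4, 5, -3), … (8 more)
river cycle of g (length 18): (-2, 5, 6), (6, 7, -1), (-1, 7, 6), (6, 5, -2), (-2, 7, 3), (3, 5, -4), (-4, 3, 4), (4, 5, -3), (-3, 7, 2), (2, 5, -6), … (8 more)
cycles coincide ⇒ equivalent

yes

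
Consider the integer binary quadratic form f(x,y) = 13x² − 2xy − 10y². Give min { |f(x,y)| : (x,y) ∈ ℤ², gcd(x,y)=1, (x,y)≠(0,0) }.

descent: ρ → (-10,22,1)  [lands on river]
river: ρ → (1,22,-10)
river: ρ → (-10,18,5)
river: ρ → (5,22,-2)
river: ρ → (-2,22,5)
river: ρ → (5,18,-10)
closes: descent 1, river 6
min |a| on river = 1

1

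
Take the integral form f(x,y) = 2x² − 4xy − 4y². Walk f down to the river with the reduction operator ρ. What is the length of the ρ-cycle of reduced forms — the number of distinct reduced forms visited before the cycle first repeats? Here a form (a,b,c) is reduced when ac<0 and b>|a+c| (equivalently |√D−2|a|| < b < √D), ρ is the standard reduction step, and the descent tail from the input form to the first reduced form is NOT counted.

D = 48, ⌊√D⌋ = 6
descent: ρ → (-4,4,2)  [lands on river]
river: ρ → (2,4,-4)
ρ-cycle length = 2 (tail of 1 descent step not counted)

2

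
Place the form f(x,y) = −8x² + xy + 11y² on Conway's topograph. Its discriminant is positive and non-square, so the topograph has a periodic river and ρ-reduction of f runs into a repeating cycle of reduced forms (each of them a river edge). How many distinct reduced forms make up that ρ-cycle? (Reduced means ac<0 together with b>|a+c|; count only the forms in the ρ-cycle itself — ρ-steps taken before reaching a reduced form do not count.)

D = 353, ⌊√D⌋ = 18
descent: ρ → (11,-1,-8)
descent: ρ → (-8,17,2)  [lands on river]
river: ρ → (2,15,-16)
river: ρ → (-16,17,1)
river: ρ → (1,17,-16)
river: ρ → (-16,15,2)
river: ρ → (2,17,-8)
river: ρ → (-8,15,4)
river: ρ → (4,17,-4)
river: ρ → (-4,15,8)
river: ρ → (8,17,-2)
river: ρ → (-2,15,16)
river: ρ → (16,17,-1)
river: ρ → (-1,17,16)
river: ρ → (16,15,-2)
river: ρ → (-2,17,8)
river: ρ → (8,15,-4)
river: ρ → (-4,17,4)
river: ρ → (4,15,-8)
ρ-cycle length = 18 (tail of 2 descent steps not counted)

18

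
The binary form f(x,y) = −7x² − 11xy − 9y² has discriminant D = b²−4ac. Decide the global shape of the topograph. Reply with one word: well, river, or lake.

D = b²−4ac = (-11)² − 4·(-7)·(-9) = -131
D < 0 ⇒ definite ⇒ every region one sign ⇒ single well

well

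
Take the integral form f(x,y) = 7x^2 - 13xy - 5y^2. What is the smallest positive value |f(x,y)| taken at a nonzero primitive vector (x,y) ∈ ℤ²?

descent: ρ → (-5,13,7)  [lands on river]
river: ρ → (7,15,-3)
river: ρ → (-3,15,7)
river: ρ → (7,13,-5)
river: ρ → (-5,17,1)
river: ρ → (1,17,-5)
closes: descent 1, river 6
min |a| on river = 1

1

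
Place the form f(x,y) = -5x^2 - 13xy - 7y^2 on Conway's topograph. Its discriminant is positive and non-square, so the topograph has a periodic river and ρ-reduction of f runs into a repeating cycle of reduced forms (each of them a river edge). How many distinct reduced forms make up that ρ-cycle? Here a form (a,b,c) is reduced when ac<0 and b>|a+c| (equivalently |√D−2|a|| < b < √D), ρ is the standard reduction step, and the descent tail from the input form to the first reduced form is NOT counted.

D = 29, ⌊√D⌋ = 5
descent: ρ → (-7,-1,1)
descent: ρ → (1,5,-1)  [lands on river]
river: ρ → (-1,5,1)
ρ-cycle length = 2 (tail of 2 descent steps not counted)

2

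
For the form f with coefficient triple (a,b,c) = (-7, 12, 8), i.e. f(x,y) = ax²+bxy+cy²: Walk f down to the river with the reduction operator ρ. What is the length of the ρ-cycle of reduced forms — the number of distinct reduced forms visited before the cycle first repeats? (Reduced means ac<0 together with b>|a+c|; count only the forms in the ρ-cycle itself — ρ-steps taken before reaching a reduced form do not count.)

D = 368, ⌊√D⌋ = 19
river: ρ → (8,4,-11)
river: ρ → (-11,18,1)
river: ρ → (1,18,-11)
river: ρ → (-11,4,8)
river: ρ → (8,12,-7)
river: ρ → (-7,16,4)
river: ρ → (4,16,-7)
river: ρ → (-7,12,8)
ρ-cycle length = 8 (tail of 0 descent steps not counted)

8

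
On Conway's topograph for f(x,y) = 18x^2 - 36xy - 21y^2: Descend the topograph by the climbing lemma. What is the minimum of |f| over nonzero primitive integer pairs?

descent: ρ → (-21,36,18)  [lands on river]
river: ρ → (18,36,-21)
river: ρ → (-21,48,6)
river: ρ → (6,48,-21)
closes: descent 1, river 4
min |a| on river = 6

6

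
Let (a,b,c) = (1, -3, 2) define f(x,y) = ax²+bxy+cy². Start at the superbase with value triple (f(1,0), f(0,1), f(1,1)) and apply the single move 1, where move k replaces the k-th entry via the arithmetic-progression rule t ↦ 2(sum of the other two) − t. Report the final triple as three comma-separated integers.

start (1,2,0) = (f(1,0),f(0,1),f(1,1))
replace slot 1: 2·(2+0) − 1 = 3 → (3,2,0)

3,2,0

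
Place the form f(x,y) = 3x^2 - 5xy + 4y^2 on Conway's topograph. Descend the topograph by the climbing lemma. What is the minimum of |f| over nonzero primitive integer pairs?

translate: b→1 (≡-5 mod 6), so (3,-5,4)→(3,1,2)
flip: (3,1,2)→(2,-1,3)
reduced (well bottom): (2,-1,3) with a≤c, −a<b≤a
well minimum = a = 2

2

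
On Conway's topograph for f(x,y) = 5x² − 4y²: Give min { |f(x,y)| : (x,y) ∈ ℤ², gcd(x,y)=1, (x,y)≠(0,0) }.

descent: ρ → (-4,8,1)  [lands on river]
river: ρ → (1,8,-4)
closes: descent 1, river 2
min |a| on river = 1

1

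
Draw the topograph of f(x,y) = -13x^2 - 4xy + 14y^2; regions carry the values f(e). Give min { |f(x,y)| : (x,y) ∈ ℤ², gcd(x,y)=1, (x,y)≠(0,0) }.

descent: ρ → (14,4,-13)  [lands on river]
river: ρ → (-13,22,5)
river: ρ → (5,18,-21)
river: ρ → (-21,24,2)
river: ρ → (2,24,-21)
river: ρ → (-21,18,5)
river: ρ → (5,22,-13)
river: ρ → (-13,4,14)
river: ρ → (14,24,-3)
river: ρ → (-3,24,14)
closes: descent 1, river 10
min |a| on river = 2

2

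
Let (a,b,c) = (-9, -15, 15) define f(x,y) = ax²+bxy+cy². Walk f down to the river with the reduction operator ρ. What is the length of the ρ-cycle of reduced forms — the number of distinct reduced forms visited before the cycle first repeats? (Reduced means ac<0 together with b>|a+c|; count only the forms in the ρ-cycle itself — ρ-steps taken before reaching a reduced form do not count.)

D = 765, ⌊√D⌋ = 27
descent: ρ → (15,15,-9)  [lands on river]
river: ρ → (-9,21,9)
river: ρ → (9,15,-15)
river: ρ → (-15,15,9)
river: ρ → (9,21,-9)
river: ρ → (-9,15,15)
ρ-cycle length = 6 (tail of 1 descent step not counted)

6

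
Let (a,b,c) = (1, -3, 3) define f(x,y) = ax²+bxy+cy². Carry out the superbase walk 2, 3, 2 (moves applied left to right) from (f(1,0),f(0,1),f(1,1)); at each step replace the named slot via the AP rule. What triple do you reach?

start (1,3,1) = (f(1,0),f(0,1),f(1,1))
replace slot 2: 2·(1+1) − 3 = 1 → (1,1,1)
replace slot 3: 2·(1+1) − 1 = 3 → (1,1,3)
replace slot 2: 2·(1+3) − 1 = 7 → (1,7,3)

1,7,3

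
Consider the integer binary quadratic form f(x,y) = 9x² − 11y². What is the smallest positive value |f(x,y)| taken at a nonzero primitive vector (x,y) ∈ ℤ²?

descent: ρ → (-11,0,9)
descent: ρ → (9,18,-2)  [lands on river]
river: ρ → (-2,18,9)
closes: descent 2, river 2
min |a| on river = 2

2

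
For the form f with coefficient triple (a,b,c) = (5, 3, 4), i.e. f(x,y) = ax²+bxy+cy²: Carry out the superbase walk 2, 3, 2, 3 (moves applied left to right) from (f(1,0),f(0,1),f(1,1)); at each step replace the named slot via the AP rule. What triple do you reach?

start (5,4,12) = (f(1,0),f(0,1),f(1,1))
replace slot 2: 2·(5+12) − 4 = 30 → (5,30,12)
replace slot 3: 2·(5+30) − 12 = 58 → (5,30,58)
replace slot 2: 2·(5+58) − 30 = 96 → (5,96,58)
replace slot 3: 2·(5+96) − 58 = 144 → (5,96,144)

5,96,144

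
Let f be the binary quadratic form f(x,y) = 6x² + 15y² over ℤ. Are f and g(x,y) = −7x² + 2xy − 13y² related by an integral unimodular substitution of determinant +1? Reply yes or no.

D₁ = -360, D₂ = -360
f: reduced (well bottom): (6,0,15) with a≤c, −a<b≤a
g is negative-definite; reduce −g:
−g: reduced (well bottom): (7,-2,13) with a≤c, −a<b≤a
flip sign back: reduced form of g is (-7,2,-13)
reduced forms (6, 0, 15) vs (-7, 2, -13) ⇒ inequivalent

no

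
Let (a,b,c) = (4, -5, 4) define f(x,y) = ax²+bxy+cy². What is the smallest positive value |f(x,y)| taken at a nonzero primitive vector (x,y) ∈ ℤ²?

translate: b→3 (≡-5 mod 8), so (4,-5,4)→(4,3,3)
flip: (4,3,3)→(3,-3,4)
translate: b→3 (≡-3 mod 6), so (3,-3,4)→(3,3,4)
reduced (well bottom): (3,3,4) with a≤c, −a<b≤a
well minimum = a = 3

3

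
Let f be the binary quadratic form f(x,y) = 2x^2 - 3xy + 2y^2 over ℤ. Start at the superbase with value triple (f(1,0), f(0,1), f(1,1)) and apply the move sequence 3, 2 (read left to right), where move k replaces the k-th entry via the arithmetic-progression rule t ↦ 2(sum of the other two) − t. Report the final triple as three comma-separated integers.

start (2,2,1) = (f(1,0),f(0,1),f(1,1))
replace slot 3: 2·(2+2) − 1 = 7 → (2,2,7)
replace slot 2: 2·(2+7) − 2 = 16 → (2,16,7)

2,16,7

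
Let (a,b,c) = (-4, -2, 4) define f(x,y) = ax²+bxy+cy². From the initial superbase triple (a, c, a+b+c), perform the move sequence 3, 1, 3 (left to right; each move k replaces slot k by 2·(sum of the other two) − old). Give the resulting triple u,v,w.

start (-4,4,-2) = (f(1,0),f(0,1),f(1,1))
replace slot 3: 2·((-4)+4) − (-2) = 2 → (-4,4,2)
replace slot 1: 2·(4+2) − (-4) = 16 → (16,4,2)
replace slot 3: 2·(16+4) − 2 = 38 → (16,4,38)

16,4,38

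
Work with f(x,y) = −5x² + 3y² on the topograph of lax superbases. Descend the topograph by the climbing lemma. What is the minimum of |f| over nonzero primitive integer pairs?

descent: ρ → (3,6,-2)  [lands on river]
river: ρ → (-2,6,3)
closes: descent 1, river 2
min |a| on river = 2

2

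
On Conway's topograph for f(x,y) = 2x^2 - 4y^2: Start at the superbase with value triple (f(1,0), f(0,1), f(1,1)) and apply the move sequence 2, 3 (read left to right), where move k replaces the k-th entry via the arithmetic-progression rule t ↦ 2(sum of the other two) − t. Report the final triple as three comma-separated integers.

start (2,-4,-2) = (f(1,0),f(0,1),f(1,1))
replace slot 2: 2·(2+(-2)) − (-4) = 4 → (2,4,-2)
replace slot 3: 2·(2+4) − (-2) = 14 → (2,4,14)

2,4,14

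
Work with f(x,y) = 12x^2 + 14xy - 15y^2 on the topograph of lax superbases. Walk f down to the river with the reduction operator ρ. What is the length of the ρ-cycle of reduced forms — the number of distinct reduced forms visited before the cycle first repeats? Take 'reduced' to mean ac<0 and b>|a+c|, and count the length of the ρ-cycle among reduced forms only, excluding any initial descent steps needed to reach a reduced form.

D = 916, ⌊√D⌋ = 30
river: ρ → (-15,16,11)
river: ρ → (11,28,-3)
river: ρ → (-3,26,20)
river: ρ → (20,14,-9)
river: ρ → (-9,22,12)
river: ρ → (12,26,-5)
river: ρ → (-5,24,17)
river: ρ → (17,10,-12)
river: ρ → (-12,14,15)
river: ρ → (15,16,-11)
river: ρ → (-11,28,3)
river: ρ → (3,26,-20)
river: ρ → (-20,14,9)
river: ρ → (9,22,-12)
river: ρ → (-12,26,5)
river: ρ → (5,24,-17)
river: ρ → (-17,10,12)
river: ρ → (12,14,-15)
ρ-cycle length = 18 (tail of 0 descent steps not counted)

18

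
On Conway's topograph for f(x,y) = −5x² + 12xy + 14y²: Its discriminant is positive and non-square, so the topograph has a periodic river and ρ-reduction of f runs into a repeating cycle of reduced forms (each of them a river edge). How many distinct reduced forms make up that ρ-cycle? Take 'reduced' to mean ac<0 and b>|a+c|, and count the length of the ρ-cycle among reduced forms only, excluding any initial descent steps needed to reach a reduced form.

D = 424, ⌊√D⌋ = 20
river: ρ → (14,16,-3)
river: ρ → (-3,20,2)
river: ρ → (2,20,-3)
river: ρ → (-3,16,14)
river: ρ → (14,12,-5)
river: ρ → (-5,18,5)
river: ρ → (5,12,-14)
river: ρ → (-14,16,3)
river: ρ → (3,20,-2)
river: ρ → (-2,20,3)
river: ρ → (3,16,-14)
river: ρ → (-14,12,5)
river: ρ → (5,18,-5)
river: ρ → (-5,12,14)
ρ-cycle length = 14 (tail of 0 descent steps not counted)

14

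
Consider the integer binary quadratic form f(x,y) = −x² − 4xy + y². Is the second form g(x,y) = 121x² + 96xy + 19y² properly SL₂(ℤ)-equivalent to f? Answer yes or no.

D₁ = 20, D₂ = 20
river cycle of f (length 2): (1, 4, -1), (-1, 4, 1)
river cycle of g (length 2): (-1, 4, 1), (1, 4, -1)
cycles coincide ⇒ equivalent

yes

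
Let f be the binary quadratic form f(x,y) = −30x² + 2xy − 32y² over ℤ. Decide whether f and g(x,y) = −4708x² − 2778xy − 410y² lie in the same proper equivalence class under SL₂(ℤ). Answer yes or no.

D₁ = -3836, D₂ = -3836
f is negative-definite; reduce −f:
−f: reduced (well bottom): (30,-2,32) with a≤c, −a<b≤a
flip sign back: reduced form of f is (-30,2,-32)
g is negative-definite; reduce −g:
−g: flip: (4708,2778,410)→(410,-2778,4708)
−g: translate: b→-318 (≡-2778 mod 820), so (410,-2778,4708)→(410,-318,64)
−g: flip: (410,-318,64)→(64,318,410)
−g: translate: b→62 (≡318 mod 128), so (64,318,410)→(64,62,30)
−g: flip: (64,62,30)→(30,-62,64)
−g: translate: b→-2 (≡-62 mod 60), so (30,-62,64)→(30,-2,32)
−g: reduced (well bottom): (30,-2,32) with a≤c, −a<b≤a
flip sign back: reduced form of g is (-30,2,-32)
reduced forms (-30, 2, -32) vs (-30, 2, -32) ⇒ equivalent

yes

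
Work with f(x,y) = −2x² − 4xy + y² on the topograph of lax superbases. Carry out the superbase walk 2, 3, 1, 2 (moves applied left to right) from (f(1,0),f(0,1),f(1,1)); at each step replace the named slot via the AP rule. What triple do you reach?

start (-2,1,-5) = (f(1,0),f(0,1),f(1,1))
replace slot 2: 2·((-2)+(-5)) − 1 = -15 → (-2,-15,-5)
replace slot 3: 2·((-2)+(-15)) − (-5) = -29 → (-2,-15,-29)
replace slot 1: 2·((-15)+(-29)) − (-2) = -86 → (-86,-15,-29)
replace slot 2: 2·((-86)+(-29)) − (-15) = -215 → (-86,-215,-29)

-86,-215,-29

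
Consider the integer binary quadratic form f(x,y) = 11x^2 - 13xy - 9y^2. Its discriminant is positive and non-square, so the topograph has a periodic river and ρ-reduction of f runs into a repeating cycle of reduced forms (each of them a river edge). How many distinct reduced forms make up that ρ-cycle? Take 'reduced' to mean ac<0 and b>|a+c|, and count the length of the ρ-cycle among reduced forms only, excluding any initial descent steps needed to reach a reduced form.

D = 565, ⌊√D⌋ = 23
descent: ρ → (-9,13,11)  [lands on river]
river: ρ → (11,9,-11)
river: ρ → (-11,13,9)
river: ρ → (9,23,-1)
river: ρ → (-1,23,9)
river: ρ → (9,13,-11)
river: ρ → (-11,9,11)
river: ρ → (11,13,-9)
river: ρ → (-9,23,1)
river: ρ → (1,23,-9)
ρ-cycle length = 10 (tail of 1 descent step not counted)

10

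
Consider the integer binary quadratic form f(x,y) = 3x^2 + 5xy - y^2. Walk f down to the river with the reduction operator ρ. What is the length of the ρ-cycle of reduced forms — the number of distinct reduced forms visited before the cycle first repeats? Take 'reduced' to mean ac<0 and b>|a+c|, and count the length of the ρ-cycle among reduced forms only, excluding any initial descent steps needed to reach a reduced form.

D = 37, ⌊√D⌋ = 6
river: ρ → (-1,5,3)
river: ρ → (3,1,-3)
river: ρ → (-3,5,1)
river: ρ → (1,5,-3)
river: ρ → (-3,1,3)
river: ρ → (3,5,-1)
ρ-cycle length = 6 (tail of 0 descent steps not counted)

6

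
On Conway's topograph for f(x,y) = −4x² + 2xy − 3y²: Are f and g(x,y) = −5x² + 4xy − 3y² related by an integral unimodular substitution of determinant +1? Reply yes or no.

D₁ = -44, D₂ = -44
f is negative-definite; reduce −f:
−f: flip: (4,-2,3)→(3,2,4)
−f: reduced (well bottom): (3,2,4) with a≤c, −a<b≤a
flip sign back: reduced form of f is (-3,-2,-4)
g is negative-definite; reduce −g:
−g: flip: (5,-4,3)→(3,4,5)
−g: translate: b→-2 (≡4 mod 6), so (3,4,5)→(3,-2,4)
−g: reduced (well bottom): (3,-2,4) with a≤c, −a<b≤a
flip sign back: reduced form of g is (-3,2,-4)
reduced forms (-3, -2, -4) vs (-3, 2, -4) ⇒ inequivalent

no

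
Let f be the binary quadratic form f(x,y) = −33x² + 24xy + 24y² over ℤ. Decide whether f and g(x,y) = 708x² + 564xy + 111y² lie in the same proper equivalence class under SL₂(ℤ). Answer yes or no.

D₁ = 3744, D₂ = 3744
river cycle of f (length 6): (24, 24, -33), (-33, 42, 15), (15, 48, -24), (-24, 48, 15), (15, 42, -33), (-33, 24, 24)
river cycle of g (length 6): (15, 48, -24), (-24, 48, 15), (15, 42, -33), (-33, 24, 24), (24, 24, -33), (-33, 42, 15)
cycles coincide ⇒ equivalent

yes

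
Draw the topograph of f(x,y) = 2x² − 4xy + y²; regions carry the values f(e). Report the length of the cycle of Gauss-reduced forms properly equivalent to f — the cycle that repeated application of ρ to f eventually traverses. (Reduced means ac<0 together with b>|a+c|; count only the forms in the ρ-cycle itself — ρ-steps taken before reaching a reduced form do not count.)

D = 8, ⌊√D⌋ = 2
descent: ρ → (1,2,-1)  [lands on river]
river: ρ → (-1,2,1)
ρ-cycle length = 2 (tail of 1 descent step not counted)

2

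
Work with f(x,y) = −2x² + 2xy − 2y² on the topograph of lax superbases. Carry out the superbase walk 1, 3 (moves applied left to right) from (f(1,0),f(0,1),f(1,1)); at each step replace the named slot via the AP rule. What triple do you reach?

start (-2,-2,-2) = (f(1,0),f(0,1),f(1,1))
replace slot 1: 2·((-2)+(-2)) − (-2) = -6 → (-6,-2,-2)
replace slot 3: 2·((-6)+(-2)) − (-2) = -14 → (-6,-2,-14)

-6,-2,-14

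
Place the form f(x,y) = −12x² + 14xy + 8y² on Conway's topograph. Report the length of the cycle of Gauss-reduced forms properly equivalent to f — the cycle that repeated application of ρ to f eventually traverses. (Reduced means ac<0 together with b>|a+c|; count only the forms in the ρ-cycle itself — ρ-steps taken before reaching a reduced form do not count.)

D = 580, ⌊√D⌋ = 24
river: ρ → (8,18,-8)
river: ρ → (-8,14,12)
river: ρ → (12,10,-10)
river: ρ → (-10,10,12)
river: ρ → (12,14,-8)
river: ρ → (-8,18,8)
river: ρ → (8,14,-12)
river: ρ → (-12,10,10)
river: ρ → (10,10,-12)
river: ρ → (-12,14,8)
ρ-cycle length = 10 (tail of 0 descent steps not counted)

10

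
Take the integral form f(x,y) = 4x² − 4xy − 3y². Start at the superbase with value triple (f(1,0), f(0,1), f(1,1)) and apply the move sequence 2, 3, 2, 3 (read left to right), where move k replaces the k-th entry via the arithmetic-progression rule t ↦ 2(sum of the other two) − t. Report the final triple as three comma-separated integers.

start (4,-3,-3) = (f(1,0),f(0,1),f(1,1))
replace slot 2: 2·(4+(-3)) − (-3) = 5 → (4,5,-3)
replace slot 3: 2·(4+5) − (-3) = 21 → (4,5,21)
replace slot 2: 2·(4+21) − 5 = 45 → (4,45,21)
replace slot 3: 2·(4+45) − 21 = 77 → (4,45,77)

4,45,77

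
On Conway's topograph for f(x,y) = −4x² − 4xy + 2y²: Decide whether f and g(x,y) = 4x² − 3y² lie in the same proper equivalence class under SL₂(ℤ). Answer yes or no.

D₁ = 48, D₂ = 48
river cycle of f (length 2): (2, 4, -4), (-4, 4, 2)
river cycle of g (length 2): (-3, 6, 1), (1, 6, -3)
cycles differ ⇒ inequivalent

no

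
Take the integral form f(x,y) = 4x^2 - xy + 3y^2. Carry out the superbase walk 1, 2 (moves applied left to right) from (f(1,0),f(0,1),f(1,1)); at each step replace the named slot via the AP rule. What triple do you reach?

start (4,3,6) = (f(1,0),f(0,1),f(1,1))
replace slot 1: 2·(3+6) − 4 = 14 → (14,3,6)
replace slot 2: 2·(14+6) − 3 = 37 → (14,37,6)

14,37,6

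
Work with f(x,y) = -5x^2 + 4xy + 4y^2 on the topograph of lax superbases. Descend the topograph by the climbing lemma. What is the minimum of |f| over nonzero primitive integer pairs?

river: ρ → (4,4,-5)
river: ρ → (-5,6,3)
river: ρ → (3,6,-5)
river: ρ → (-5,4,4)
closes: descent 0, river 4
min |a| on river = 3

3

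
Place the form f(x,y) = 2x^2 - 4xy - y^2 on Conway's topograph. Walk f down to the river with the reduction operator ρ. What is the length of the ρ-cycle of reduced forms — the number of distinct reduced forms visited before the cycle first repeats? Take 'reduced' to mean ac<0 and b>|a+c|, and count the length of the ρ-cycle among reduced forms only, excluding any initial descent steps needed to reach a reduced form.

D = 24, ⌊√D⌋ = 4
descent: ρ → (-1,4,2)  [lands on river]
river: ρ → (2,4,-1)
ρ-cycle length = 2 (tail of 1 descent step not counted)

2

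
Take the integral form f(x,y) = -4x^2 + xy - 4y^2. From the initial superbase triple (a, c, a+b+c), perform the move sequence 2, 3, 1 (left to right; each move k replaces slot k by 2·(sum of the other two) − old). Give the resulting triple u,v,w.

start (-4,-4,-7) = (f(1,0),f(0,1),f(1,1))
replace slot 2: 2·((-4)+(-7)) − (-4) = -18 → (-4,-18,-7)
replace slot 3: 2·((-4)+(-18)) − (-7) = -37 → (-4,-18,-37)
replace slot 1: 2·((-18)+(-37)) − (-4) = -106 → (-106,-18,-37)

-106,-18,-37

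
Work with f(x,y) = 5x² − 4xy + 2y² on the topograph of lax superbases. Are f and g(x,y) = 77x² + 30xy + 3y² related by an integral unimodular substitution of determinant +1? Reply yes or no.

D₁ = -24, D₂ = -24
f: flip: (5,-4,2)→(2,4,5)
f: translate: b→0 (≡4 mod 4), so (2,4,5)→(2,0,3)
f: reduced (well bottom): (2,0,3) with a≤c, −a<b≤a
g: flip: (77,30,3)→(3,-30,77)
g: translate: b→0 (≡-30 mod 6), so (3,-30,77)→(3,0,2)
g: flip: (3,0,2)→(2,0,3)
g: reduced (well bottom): (2,0,3) with a≤c, −a<b≤a
reduced forms (2, 0, 3) vs (2, 0, 3) ⇒ equivalent

yes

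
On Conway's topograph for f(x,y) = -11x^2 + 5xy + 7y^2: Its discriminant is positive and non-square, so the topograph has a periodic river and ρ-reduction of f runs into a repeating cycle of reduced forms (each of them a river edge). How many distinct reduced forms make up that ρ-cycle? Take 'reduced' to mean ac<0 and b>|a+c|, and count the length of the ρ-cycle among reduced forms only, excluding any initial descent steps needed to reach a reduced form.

D = 333, ⌊√D⌋ = 18
river: ρ → (7,9,-9)
river: ρ → (-9,9,7)
river: ρ → (7,5,-11)
river: ρ → (-11,17,1)
river: ρ → (1,17,-11)
river: ρ → (-11,5,7)
ρ-cycle length = 6 (tail of 0 descent steps not counted)

6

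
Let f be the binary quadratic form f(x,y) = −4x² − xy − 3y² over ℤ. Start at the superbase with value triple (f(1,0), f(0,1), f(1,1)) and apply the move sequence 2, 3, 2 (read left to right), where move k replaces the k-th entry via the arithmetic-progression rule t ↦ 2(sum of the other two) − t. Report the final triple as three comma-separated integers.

start (-4,-3,-8) = (f(1,0),f(0,1),f(1,1))
replace slot 2: 2·((-4)+(-8)) − (-3) = -21 → (-4,-21,-8)
replace slot 3: 2·((-4)+(-21)) − (-8) = -42 → (-4,-21,-42)
replace slot 2: 2·((-4)+(-42)) − (-21) = -71 → (-4,-71,-42)

-4,-71,-42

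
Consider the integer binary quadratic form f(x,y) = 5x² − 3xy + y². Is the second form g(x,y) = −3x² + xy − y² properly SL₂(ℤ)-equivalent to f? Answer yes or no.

D₁ = -11, D₂ = -11
f: flip: (5,-3,1)→(1,3,5)
f: translate: b→1 (≡3 mod 2), so (1,3,5)→(1,1,3)
f: reduced (well bottom): (1,1,3) with a≤c, −a<b≤a
g is negative-definite; reduce −g:
−g: flip: (3,-1,1)→(1,1,3)
−g: reduced (well bottom): (1,1,3) with a≤c, −a<b≤a
flip sign back: reduced form of g is (-1,-1,-3)
reduced forms (1, 1, 3) vs (-1, -1, -3) ⇒ inequivalent

no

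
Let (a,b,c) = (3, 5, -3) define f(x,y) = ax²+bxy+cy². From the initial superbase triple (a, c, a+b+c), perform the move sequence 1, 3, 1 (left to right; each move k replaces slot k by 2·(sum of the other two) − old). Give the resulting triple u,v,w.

start (3,-3,5) = (f(1,0),f(0,1),f(1,1))
replace slot 1: 2·((-3)+5) − 3 = 1 → (1,-3,5)
replace slot 3: 2·(1+(-3)) − 5 = -9 → (1,-3,-9)
replace slot 1: 2·((-3)+(-9)) − 1 = -25 → (-25,-3,-9)

-25,-3,-9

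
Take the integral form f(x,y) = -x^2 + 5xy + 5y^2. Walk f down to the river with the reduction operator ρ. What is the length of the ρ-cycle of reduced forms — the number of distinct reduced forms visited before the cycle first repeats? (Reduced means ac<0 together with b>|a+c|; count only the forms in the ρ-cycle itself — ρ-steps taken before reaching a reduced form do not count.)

D = 45, ⌊√D⌋ = 6
river: ρ → (5,5,-1)
river: ρ → (-1,5,5)
ρ-cycle length = 2 (tail of 0 descent steps not counted)

2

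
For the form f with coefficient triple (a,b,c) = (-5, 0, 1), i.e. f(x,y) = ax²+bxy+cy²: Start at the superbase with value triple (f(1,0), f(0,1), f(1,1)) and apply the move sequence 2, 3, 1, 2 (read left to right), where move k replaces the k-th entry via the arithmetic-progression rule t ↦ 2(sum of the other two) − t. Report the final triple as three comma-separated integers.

start (-5,1,-4) = (f(1,0),f(0,1),f(1,1))
replace slot 2: 2·((-5)+(-4)) − 1 = -19 → (-5,-19,-4)
replace slot 3: 2·((-5)+(-19)) − (-4) = -44 → (-5,-19,-44)
replace slot 1: 2·((-19)+(-44)) − (-5) = -121 → (-121,-19,-44)
replace slot 2: 2·((-121)+(-44)) − (-19) = -311 → (-121,-311,-44)

-121,-311,-44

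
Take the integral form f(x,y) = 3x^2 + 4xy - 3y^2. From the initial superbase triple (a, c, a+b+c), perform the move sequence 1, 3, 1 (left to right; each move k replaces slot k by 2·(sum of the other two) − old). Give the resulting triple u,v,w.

start (3,-3,4) = (f(1,0),f(0,1),f(1,1))
replace slot 1: 2·((-3)+4) − 3 = -1 → (-1,-3,4)
replace slot 3: 2·((-1)+(-3)) − 4 = -12 → (-1,-3,-12)
replace slot 1: 2·((-3)+(-12)) − (-1) = -29 → (-29,-3,-12)

-29,-3,-12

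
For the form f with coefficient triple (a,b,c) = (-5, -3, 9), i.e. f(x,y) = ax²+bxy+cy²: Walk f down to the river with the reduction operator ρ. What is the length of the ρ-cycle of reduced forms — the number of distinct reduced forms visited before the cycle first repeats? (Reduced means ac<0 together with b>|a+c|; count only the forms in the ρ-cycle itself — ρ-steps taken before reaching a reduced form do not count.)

D = 189, ⌊√D⌋ = 13
descent: ρ → (9,3,-5)
descent: ρ → (-5,7,7)  [lands on river]
river: ρ → (7,7,-5)
river: ρ → (-5,13,1)
river: ρ → (1,13,-5)
ρ-cycle length = 4 (tail of 2 descent steps not counted)

4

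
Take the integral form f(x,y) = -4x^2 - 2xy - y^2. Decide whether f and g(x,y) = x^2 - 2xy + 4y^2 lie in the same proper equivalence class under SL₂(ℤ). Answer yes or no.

D₁ = -12, D₂ = -12
f is negative-definite; reduce −f:
−f: flip: (4,2,1)→(1,-2,4)
−f: translate: b→0 (≡-2 mod 2), so (1,-2,4)→(1,0,3)
−f: reduced (well bottom): (1,0,3) with a≤c, −a<b≤a
flip sign back: reduced form of f is (-1,0,-3)
g: translate: b→0 (≡-2 mod 2), so (1,-2,4)→(1,0,3)
g: reduced (well bottom): (1,0,3) with a≤c, −a<b≤a
reduced forms (-1, 0, -3) vs (1, 0, 3) ⇒ inequivalent

no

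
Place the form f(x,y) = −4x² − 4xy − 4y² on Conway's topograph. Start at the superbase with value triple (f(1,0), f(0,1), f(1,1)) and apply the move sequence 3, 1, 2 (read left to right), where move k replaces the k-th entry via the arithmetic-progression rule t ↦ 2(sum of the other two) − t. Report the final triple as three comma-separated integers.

start (-4,-4,-12) = (f(1,0),f(0,1),f(1,1))
replace slot 3: 2·((-4)+(-4)) − (-12) = -4 → (-4,-4,-4)
replace slot 1: 2·((-4)+(-4)) − (-4) = -12 → (-12,-4,-4)
replace slot 2: 2·((-12)+(-4)) − (-4) = -28 → (-12,-28,-4)

-12,-28,-4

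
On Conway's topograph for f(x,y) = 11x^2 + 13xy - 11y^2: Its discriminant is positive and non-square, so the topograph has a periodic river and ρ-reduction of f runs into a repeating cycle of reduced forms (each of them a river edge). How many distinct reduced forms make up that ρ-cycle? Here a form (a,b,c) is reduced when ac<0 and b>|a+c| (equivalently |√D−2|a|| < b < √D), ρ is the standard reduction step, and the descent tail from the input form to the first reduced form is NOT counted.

D = 653, ⌊√D⌋ = 25
river: ρ → (-11,9,13)
river: ρ → (13,17,-7)
river: ρ → (-7,25,1)
river: ρ → (1,25,-7)
river: ρ → (-7,17,13)
river: ρ → (13,9,-11)
river: ρ → (-11,13,11)
river: ρ → (11,9,-13)
river: ρ → (-13,17,7)
river: ρ → (7,25,-1)
river: ρ → (-1,25,7)
river: ρ → (7,17,-13)
river: ρ → (-13,9,11)
river: ρ → (11,13,-11)
ρ-cycle length = 14 (tail of 0 descent steps not counted)

14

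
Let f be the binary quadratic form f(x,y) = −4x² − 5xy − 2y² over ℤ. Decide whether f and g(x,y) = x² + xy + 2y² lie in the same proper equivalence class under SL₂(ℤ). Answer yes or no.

D₁ = -7, D₂ = -7
f is negative-definite; reduce −f:
−f: translate: b→-3 (≡5 mod 8), so (4,5,2)→(4,-3,1)
−f: flip: (4,-3,1)→(1,3,4)
−f: translate: b→1 (≡3 mod 2), so (1,3,4)→(1,1,2)
−f: reduced (well bottom): (1,1,2) with a≤c, −a<b≤a
flip sign back: reduced form of f is (-1,-1,-2)
g: reduced (well bottom): (1,1,2) with a≤c, −a<b≤a
reduced forms (-1, -1, -2) vs (1, 1, 2) ⇒ inequivalent

no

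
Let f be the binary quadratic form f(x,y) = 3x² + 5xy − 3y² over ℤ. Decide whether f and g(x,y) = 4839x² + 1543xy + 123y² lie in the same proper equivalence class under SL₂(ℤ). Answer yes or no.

D₁ = 61, D₂ = 61
river cycle of f (length 6): (-3, 7, 1), (1, 7, -3), (-3, 5, 3), (3, 7, -1), (-1, 7, 3), (3, 5, -3)
river cycle of g (length 6): (-1, 7, 3), (3, 5, -3), (-3, 7, 1), (1, 7, -3), (-3, 5, 3), (3, 7, -1)
cycles coincide ⇒ equivalent

yes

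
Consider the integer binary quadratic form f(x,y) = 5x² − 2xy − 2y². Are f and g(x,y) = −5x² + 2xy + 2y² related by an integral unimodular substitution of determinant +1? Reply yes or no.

D₁ = 44, D₂ = 44
river cycle of f (length 2): (-2, 6, 1), (1, 6, -2)
river cycle of g (length 2): (2, 6, -1), (-1, 6, 2)
cycles differ ⇒ inequivalent

no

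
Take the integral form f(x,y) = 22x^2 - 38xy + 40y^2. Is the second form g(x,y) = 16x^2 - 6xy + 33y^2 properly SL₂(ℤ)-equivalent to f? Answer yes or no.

D₁ = -2076, D₂ = -2076
f: translate: b→6 (≡-38 mod 44), so (22,-38,40)→(22,6,24)
f: reduced (well bottom): (22,6,24) with a≤c, −a<b≤a
g: reduced (well bottom): (16,-6,33) with a≤c, −a<b≤a
reduced forms (22, 6, 24) vs (16, -6, 33) ⇒ inequivalent

no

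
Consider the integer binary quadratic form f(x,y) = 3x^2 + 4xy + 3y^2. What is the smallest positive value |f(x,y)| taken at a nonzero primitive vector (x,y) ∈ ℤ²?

translate: b→-2 (≡4 mod 6), so (3,4,3)→(3,-2,2)
flip: (3,-2,2)→(2,2,3)
reduced (well bottom): (2,2,3) with a≤c, −a<b≤a
well minimum = a = 2

2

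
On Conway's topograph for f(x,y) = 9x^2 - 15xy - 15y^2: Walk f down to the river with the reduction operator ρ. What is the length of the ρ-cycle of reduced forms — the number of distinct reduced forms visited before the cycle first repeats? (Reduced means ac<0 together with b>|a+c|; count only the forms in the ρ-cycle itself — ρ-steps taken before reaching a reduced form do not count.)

D = 765, ⌊√D⌋ = 27
descent: ρ → (-15,15,9)  [lands on river]
river: ρ → (9,21,-9)
river: ρ → (-9,15,15)
river: ρ → (15,15,-9)
river: ρ → (-9,21,9)
river: ρ → (9,15,-15)
ρ-cycle length = 6 (tail of 1 descent step not counted)

6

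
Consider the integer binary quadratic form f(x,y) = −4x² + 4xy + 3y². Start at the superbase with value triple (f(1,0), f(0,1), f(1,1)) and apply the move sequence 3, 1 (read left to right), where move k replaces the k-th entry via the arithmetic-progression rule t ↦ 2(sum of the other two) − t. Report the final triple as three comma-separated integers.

start (-4,3,3) = (f(1,0),f(0,1),f(1,1))
replace slot 3: 2·((-4)+3) − 3 = -5 → (-4,3,-5)
replace slot 1: 2·(3+(-5)) − (-4) = 0 → (0,3,-5)

0,3,-5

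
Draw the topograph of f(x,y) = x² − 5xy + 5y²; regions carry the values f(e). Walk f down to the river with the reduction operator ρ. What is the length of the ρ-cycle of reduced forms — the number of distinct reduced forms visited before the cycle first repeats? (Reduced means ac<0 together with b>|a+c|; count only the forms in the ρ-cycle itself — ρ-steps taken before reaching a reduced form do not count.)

D = 5, ⌊√D⌋ = 2
descent: ρ → (5,5,1)
descent: ρ → (1,1,-1)  [lands on river]
river: ρ → (-1,1,1)
ρ-cycle length = 2 (tail of 2 descent steps not counted)

2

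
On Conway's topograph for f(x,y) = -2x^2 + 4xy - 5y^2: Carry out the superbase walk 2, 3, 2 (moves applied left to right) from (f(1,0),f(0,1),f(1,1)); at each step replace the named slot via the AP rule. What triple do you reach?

start (-2,-5,-3) = (f(1,0),f(0,1),f(1,1))
replace slot 2: 2·((-2)+(-3)) − (-5) = -5 → (-2,-5,-3)
replace slot 3: 2·((-2)+(-5)) − (-3) = -11 → (-2,-5,-11)
replace slot 2: 2·((-2)+(-11)) − (-5) = -21 → (-2,-21,-11)

-2,-21,-11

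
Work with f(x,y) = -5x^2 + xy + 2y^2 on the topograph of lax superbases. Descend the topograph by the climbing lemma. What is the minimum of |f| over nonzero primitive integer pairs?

descent: ρ → (2,3,-4)  [lands on river]
river: ρ → (-4,5,1)
river: ρ → (1,5,-4)
river: ρ → (-4,3,2)
river: ρ → (2,5,-2)
river: ρ → (-2,3,4)
river: ρ → (4,5,-1)
river: ρ → (-1,5,4)
river: ρ → (4,3,-2)
river: ρ → (-2,5,2)
closes: descent 1, river 10
min |a| on river = 1

1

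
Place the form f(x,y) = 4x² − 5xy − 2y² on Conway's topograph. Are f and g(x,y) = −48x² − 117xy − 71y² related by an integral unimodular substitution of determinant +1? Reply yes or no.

D₁ = 57, D₂ = 57
river cycle of f (length 6): (-2, 5, 4), (4, 3, -3), (-3, 3, 4), (4, 5, -2), (-2, 7, 1), (1, 7, -2)
river cycle of g (length 6): (-2, 5, 4), (4, 3, -3), (-3, 3, 4), (4, 5, -2), (-2, 7, 1), (1, 7, -2)
cycles coincide ⇒ equivalent

yes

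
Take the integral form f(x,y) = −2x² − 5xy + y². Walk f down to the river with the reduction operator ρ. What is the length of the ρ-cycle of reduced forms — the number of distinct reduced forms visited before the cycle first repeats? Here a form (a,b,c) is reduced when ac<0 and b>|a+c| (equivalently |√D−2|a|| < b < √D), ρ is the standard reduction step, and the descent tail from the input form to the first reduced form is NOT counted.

D = 33, ⌊√D⌋ = 5
descent: ρ → (1,5,-2)  [lands on river]
river: ρ → (-2,3,3)
river: ρ → (3,3,-2)
river: ρ → (-2,5,1)
ρ-cycle length = 4 (tail of 1 descent step not counted)

4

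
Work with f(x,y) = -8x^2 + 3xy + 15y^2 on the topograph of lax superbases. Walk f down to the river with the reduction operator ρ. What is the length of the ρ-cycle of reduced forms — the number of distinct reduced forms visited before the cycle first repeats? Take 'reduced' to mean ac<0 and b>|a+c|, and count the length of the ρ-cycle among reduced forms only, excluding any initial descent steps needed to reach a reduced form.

D = 489, ⌊√D⌋ = 22
descent: ρ → (15,-3,-8)
descent: ρ → (-8,19,4)  [lands on river]
river: ρ → (4,21,-3)
river: ρ → (-3,21,4)
river: ρ → (4,19,-8)
river: ρ → (-8,13,10)
river: ρ → (10,7,-11)
river: ρ → (-11,15,6)
river: ρ → (6,21,-2)
river: ρ → (-2,19,16)
river: ρ → (16,13,-5)
river: ρ → (-5,17,10)
river: ρ → (10,3,-12)
river: ρ → (-12,21,1)
river: ρ → (1,21,-12)
river: ρ → (-12,3,10)
river: ρ → (10,17,-5)
river: ρ → (-5,13,16)
river: ρ → (16,19,-2)
river: ρ → (-2,21,6)
river: ρ → (6,15,-11)
river: ρ → (-11,7,10)
river: ρ → (10,13,-8)
ρ-cycle length = 22 (tail of 2 descent steps not counted)

22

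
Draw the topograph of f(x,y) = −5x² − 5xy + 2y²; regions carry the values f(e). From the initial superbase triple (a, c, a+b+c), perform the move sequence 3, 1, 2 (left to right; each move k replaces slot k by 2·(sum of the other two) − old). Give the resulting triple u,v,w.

start (-5,2,-8) = (f(1,0),f(0,1),f(1,1))
replace slot 3: 2·((-5)+2) − (-8) = 2 → (-5,2,2)
replace slot 1: 2·(2+2) − (-5) = 13 → (13,2,2)
replace slot 2: 2·(13+2) − 2 = 28 → (13,28,2)

13,28,2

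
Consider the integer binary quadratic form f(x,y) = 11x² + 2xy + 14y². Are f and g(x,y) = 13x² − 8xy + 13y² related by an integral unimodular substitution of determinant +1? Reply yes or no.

D₁ = -612, D₂ = -612
f: reduced (well bottom): (11,2,14) with a≤c, −a<b≤a
g: flip: (13,-8,13)→(13,8,13)
g: reduced (well bottom): (13,8,13) with a≤c, −a<b≤a
reduced forms (11, 2, 14) vs (13, 8, 13) ⇒ inequivalent

no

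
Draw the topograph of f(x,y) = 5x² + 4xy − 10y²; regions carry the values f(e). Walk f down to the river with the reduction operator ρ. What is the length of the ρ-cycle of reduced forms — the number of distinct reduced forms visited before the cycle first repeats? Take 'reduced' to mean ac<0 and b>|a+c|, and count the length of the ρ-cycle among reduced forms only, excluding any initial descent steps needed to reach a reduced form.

D = 216, ⌊√D⌋ = 14
descent: ρ → (-10,-4,5)
descent: ρ → (5,14,-1)  [lands on river]
river: ρ → (-1,14,5)
river: ρ → (5,6,-9)
river: ρ → (-9,12,2)
river: ρ → (2,12,-9)
river: ρ → (-9,6,5)
ρ-cycle length = 6 (tail of 2 descent steps not counted)

6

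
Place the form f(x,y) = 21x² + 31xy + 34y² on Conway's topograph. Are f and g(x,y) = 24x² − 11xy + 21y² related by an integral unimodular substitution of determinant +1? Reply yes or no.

D₁ = -1895, D₂ = -1895
f: translate: b→-11 (≡31 mod 42), so (21,31,34)→(21,-11,24)
f: reduced (well bottom): (21,-11,24) with a≤c, −a<b≤a
g: flip: (24,-11,21)→(21,11,24)
g: reduced (well bottom): (21,11,24) with a≤c, −a<b≤a
reduced forms (21, -11, 24) vs (21, 11, 24) ⇒ inequivalent

no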